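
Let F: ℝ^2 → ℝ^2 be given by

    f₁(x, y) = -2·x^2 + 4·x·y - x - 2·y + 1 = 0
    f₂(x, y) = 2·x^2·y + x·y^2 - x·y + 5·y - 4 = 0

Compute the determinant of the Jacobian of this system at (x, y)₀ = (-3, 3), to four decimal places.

-236.0000

J = [[-4·x + 4·y - 1, 4·x - 2], [4·x·y + y^2 - y, 2·x^2 + 2·x·y - x + 5]].
At the point, J = [[23.0000, -14.0000], [-30.0000, 8.0000]].
det J = -236.0000.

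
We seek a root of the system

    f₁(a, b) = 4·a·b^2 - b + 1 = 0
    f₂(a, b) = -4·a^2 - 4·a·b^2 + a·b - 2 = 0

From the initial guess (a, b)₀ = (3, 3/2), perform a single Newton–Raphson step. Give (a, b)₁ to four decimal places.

(1.4569, 1.1397)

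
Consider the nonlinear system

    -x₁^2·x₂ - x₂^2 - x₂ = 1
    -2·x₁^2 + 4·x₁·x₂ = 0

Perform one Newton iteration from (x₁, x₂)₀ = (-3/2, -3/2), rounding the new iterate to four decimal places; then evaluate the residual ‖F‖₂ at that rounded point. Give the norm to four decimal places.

0.7893

At (-3/2, -3/2): F = (1.6250, 4.5000).
Jacobian J = [[-2·x₁·x₂, -x₁^2 - 2·x₂ - 1], [-4·x₁ + 4·x₂, 4·x₁]].
At the point, J = [[-4.5000, -0.2500], [0.0000, -6.0000]] (det J = 27.0000).
Solving J·Δ = −F gives Δ = (0.3194, 0.7500).
Then the next iterate is (x₁, x₂)₁ = (-1.1806, -0.7500).
Re-evaluating at (-1.1806, -0.7500): F = (0.232862, 0.754167), so ‖F‖₂ = 0.7893.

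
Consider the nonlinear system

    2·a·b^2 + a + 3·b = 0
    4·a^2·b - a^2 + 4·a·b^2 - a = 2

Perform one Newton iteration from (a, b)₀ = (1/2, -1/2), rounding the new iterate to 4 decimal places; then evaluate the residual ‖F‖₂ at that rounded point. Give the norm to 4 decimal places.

2.0254

At (1/2, -1/2): F = (-0.7500, -2.7500).
Jacobian J = [[2·b^2 + 1, 4·a·b + 3], [8·a·b - 2·a + 4·b^2 - 1, 4·a^2 + 8·a·b]].
At the point, J = [[1.5000, 2.0000], [-3.0000, -1.0000]] (det J = 4.5000).
Solving J·Δ = −F gives Δ = (-1.3889, 1.4167).
Then the next iterate is (a, b)₁ = (-0.8889, 0.9167).
Re-evaluating at (-0.8889, 0.9167): F = (0.367246, -1.991855), so ‖F‖₂ = 2.0254.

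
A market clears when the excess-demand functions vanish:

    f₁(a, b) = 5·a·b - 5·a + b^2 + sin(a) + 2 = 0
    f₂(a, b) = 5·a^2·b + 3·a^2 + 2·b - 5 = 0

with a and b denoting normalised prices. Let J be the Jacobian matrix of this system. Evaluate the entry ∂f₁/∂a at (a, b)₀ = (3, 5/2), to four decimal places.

6.5100

∂f₁/∂a = 5·b + cos(a) - 5.
At (3, 5/2) this is 6.5100.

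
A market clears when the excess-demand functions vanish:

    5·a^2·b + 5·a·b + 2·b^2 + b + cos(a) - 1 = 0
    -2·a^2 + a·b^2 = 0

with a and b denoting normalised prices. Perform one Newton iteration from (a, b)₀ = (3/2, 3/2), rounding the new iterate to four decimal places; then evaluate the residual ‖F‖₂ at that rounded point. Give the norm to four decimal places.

At (3/2, 3/2): F = (33.195737, -1.1250).
Jacobian J = [[10·a·b + 5·b - sin(a), 5·a^2 + 5·a + 4·b + 1], [-4·a + b^2, 2·a·b]].
At the point, J = [[29.002505, 25.7500], [-3.7500, 4.5000]] (det J = 227.073773).
Solving J·Δ = −F gives Δ = (-0.7854, -0.4045).
Then the next iterate is (a, b)₁ = (0.7146, 1.0955).
Re-evaluating at (0.7146, 1.0955): F = (9.962420, -0.163700), so ‖F‖₂ = 9.9638.

9.9638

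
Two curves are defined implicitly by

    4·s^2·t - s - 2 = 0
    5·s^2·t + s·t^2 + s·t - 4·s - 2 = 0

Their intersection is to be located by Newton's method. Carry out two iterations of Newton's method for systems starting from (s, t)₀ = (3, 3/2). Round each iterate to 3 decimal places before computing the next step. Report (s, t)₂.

(1.152, 1.184)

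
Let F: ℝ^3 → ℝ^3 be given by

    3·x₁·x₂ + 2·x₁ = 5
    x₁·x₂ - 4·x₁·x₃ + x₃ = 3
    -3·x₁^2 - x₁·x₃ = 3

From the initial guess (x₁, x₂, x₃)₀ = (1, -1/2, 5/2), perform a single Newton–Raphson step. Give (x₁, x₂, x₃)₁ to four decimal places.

At (1, -1/2, 5/2): F = (-4.5000, -11.0000, -8.5000).
Jacobian J = [[3·x₂ + 2, 3·x₁, 0], [x₂ - 4·x₃, x₁, -4·x₁ + 1], [-6·x₁ - x₃, 0, -x₁]].
At the point, J = [[0.5000, 3.0000, 0.0000], [-10.5000, 1.0000, -3.0000], [-8.5000, 0.0000, -1.0000]] (det J = 44.5000).
Solving J·Δ = −F gives Δ = (-1.0787, 1.6798, 0.6685).
Then the next iterate is (x₁, x₂, x₃)₁ = (-0.0787, 1.1798, 3.1685).

(-0.0787, 1.1798, 3.1685)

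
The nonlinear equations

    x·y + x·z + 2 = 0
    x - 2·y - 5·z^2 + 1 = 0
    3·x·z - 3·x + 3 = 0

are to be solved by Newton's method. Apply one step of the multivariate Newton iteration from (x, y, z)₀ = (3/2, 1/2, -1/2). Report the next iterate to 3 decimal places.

At (3/2, 1/2, -1/2): F = (2.000, 0.250, -3.750).
Jacobian J = [[y + z, x, x], [1, -2, -10·z], [3·z - 3, 0, 3·x]].
At the point, J = [[0.000, 1.500, 1.500], [1.000, -2.000, 5.000], [-4.500, 0.000, 4.500]] (det J = -54.000).
Solving J·Δ = −F gives Δ = (-1.094, -1.073, -0.260).
Then the next iterate is (x, y, z)₁ = (0.406, -0.573, -0.760).

(0.406, -0.573, -0.760)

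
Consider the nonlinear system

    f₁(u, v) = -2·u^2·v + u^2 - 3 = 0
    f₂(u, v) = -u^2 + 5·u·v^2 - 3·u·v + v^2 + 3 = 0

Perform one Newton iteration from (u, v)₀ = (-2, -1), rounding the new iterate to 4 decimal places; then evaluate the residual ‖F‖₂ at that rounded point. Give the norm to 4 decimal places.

4.5852

At (-2, -1): F = (9.0000, -16.0000).
Jacobian J = [[-4·u·v + 2·u, -2·u^2], [-2·u + 5·v^2 - 3·v, 10·u·v - 3·u + 2·v]].
At the point, J = [[-12.0000, -8.0000], [12.0000, 24.0000]] (det J = -192.0000).
Solving J·Δ = −F gives Δ = (0.4583, 0.4375).
Then the next iterate is (u, v)₁ = (-1.5417, -0.5625).
Re-evaluating at (-1.5417, -0.5625): F = (2.050783, -4.101069), so ‖F‖₂ = 4.5852.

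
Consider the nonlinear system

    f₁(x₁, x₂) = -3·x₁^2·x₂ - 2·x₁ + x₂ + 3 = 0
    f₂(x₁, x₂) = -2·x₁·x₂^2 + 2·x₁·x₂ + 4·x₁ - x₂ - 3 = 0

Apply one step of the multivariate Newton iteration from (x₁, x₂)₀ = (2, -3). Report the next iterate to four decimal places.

(1.3926, -1.9685)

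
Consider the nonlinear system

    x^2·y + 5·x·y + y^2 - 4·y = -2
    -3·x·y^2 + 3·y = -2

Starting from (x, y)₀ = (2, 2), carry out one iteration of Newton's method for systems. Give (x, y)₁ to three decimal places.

At (2, 2): F = (26.000, -16.000).
Jacobian J = [[2·x·y + 5·y, x^2 + 5·x + 2·y - 4], [-3·y^2, -6·x·y + 3]].
At the point, J = [[18.000, 14.000], [-12.000, -21.000]] (det J = -210.000).
Solving J·Δ = −F gives Δ = (-1.533, 0.114).
Then the next iterate is (x, y)₁ = (0.467, 2.114).

(0.467, 2.114)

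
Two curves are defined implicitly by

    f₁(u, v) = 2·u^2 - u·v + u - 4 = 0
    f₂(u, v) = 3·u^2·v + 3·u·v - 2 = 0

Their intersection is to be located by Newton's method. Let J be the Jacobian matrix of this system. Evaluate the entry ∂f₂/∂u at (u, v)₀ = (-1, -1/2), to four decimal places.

1.5000

∂f₂/∂u = 6·u·v + 3·v.
At (-1, -1/2) this is 1.5000.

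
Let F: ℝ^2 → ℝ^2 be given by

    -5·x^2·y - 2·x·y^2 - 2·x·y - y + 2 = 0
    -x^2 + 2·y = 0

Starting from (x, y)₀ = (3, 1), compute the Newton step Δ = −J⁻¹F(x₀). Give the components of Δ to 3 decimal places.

At (3, 1): F = (-56.000, -7.000).
Jacobian J = [[-10·x·y - 2·y^2 - 2·y, -5·x^2 - 4·x·y - 2·x - 1], [-2·x, 2]].
At the point, J = [[-34.000, -64.000], [-6.000, 2.000]] (det J = -452.000).
Solving J·Δ = −F gives Δ = (-1.239, -0.217).

(-1.239, -0.217)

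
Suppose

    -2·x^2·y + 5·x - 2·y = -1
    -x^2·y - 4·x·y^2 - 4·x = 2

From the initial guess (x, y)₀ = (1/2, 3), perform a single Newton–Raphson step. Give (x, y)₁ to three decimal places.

(0.417, 1.433)

At (1/2, 3): F = (-4.000, -22.750).
Jacobian J = [[-4·x·y + 5, -2·x^2 - 2], [-2·x·y - 4·y^2 - 4, -x^2 - 8·x·y]].
At the point, J = [[-1.000, -2.500], [-43.000, -12.250]] (det J = -95.250).
Solving J·Δ = −F gives Δ = (-0.083, -1.567).
Then the next iterate is (x, y)₁ = (0.417, 1.433).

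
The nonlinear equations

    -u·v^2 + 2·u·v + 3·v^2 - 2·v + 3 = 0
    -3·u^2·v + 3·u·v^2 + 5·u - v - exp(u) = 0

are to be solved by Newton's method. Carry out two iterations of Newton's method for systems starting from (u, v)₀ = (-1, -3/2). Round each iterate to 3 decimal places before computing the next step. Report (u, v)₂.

(0.162, 0.161)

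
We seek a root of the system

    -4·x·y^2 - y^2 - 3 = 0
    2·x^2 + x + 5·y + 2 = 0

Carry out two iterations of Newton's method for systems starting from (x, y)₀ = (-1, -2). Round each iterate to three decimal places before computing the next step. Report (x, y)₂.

At (-1, -2): F = (9.000, -7.000).
Jacobian J = [[-4·y^2, -8·x·y - 2·y], [4·x + 1, 5]].
At the point, J = [[-16.000, -12.000], [-3.000, 5.000]] (det J = -116.000).
Solving J·Δ = −F gives Δ = (-0.336, 1.198).
Then the next iterate is (x, y)₁ = (-1.336, -0.802).
Round to (-1.336, -0.802) and repeat: F = (-0.20592, 0.22379), J = [[-2.57282, -6.96778], [-4.344, 5.000]].
Δ = (0.012, -0.034), so (x, y)₂ = (-1.324, -0.836).

(-1.324, -0.836)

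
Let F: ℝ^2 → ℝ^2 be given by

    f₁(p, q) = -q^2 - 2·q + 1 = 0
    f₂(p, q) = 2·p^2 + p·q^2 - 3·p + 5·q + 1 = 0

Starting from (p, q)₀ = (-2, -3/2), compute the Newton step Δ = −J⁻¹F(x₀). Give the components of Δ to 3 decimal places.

At (-2, -3/2): F = (1.750, 3.000).
Jacobian J = [[0, -2·q - 2], [4·p + q^2 - 3, 2·p·q + 5]].
At the point, J = [[0.000, 1.000], [-8.750, 11.000]] (det J = 8.750).
Solving J·Δ = −F gives Δ = (-1.857, -1.750).

(-1.857, -1.750)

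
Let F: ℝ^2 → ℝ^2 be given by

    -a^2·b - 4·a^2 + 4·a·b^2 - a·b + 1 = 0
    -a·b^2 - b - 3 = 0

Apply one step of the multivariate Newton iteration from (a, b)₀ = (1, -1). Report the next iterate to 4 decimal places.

At (1, -1): F = (3.0000, -3.0000).
Jacobian J = [[-2·a·b - 8·a + 4·b^2 - b, -a^2 + 8·a·b - a], [-b^2, -2·a·b - 1]].
At the point, J = [[-1.0000, -10.0000], [-1.0000, 1.0000]] (det J = -11.0000).
Solving J·Δ = −F gives Δ = (-2.4545, 0.5455).
Then the next iterate is (a, b)₁ = (-1.4545, -0.4545).

(-1.4545, -0.4545)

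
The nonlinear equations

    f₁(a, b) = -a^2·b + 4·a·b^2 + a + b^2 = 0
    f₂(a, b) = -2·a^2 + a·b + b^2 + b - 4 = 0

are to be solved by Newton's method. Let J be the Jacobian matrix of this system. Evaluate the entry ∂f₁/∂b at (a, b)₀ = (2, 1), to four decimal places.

14.0000

∂f₁/∂b = -a^2 + 8·a·b + 2·b.
At (2, 1) this is 14.0000.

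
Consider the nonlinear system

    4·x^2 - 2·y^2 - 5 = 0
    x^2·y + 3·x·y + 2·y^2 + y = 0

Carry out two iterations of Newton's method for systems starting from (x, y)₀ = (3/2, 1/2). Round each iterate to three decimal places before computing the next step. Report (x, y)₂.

(1.114, 0.013)

At (3/2, 1/2): F = (3.500, 4.375).
Jacobian J = [[8·x, -4·y], [2·x·y + 3·y, x^2 + 3·x + 4·y + 1]].
At the point, J = [[12.000, -2.000], [3.000, 9.750]] (det J = 123.000).
Solving J·Δ = −F gives Δ = (-0.349, -0.341).
Then the next iterate is (x, y)₁ = (1.151, 0.159).
Round to (1.151, 0.159) and repeat: F = (0.24864, 0.96923), J = [[9.208, -0.636], [0.84302, 6.41380]].
Δ = (-0.037, -0.146), so (x, y)₂ = (1.114, 0.013).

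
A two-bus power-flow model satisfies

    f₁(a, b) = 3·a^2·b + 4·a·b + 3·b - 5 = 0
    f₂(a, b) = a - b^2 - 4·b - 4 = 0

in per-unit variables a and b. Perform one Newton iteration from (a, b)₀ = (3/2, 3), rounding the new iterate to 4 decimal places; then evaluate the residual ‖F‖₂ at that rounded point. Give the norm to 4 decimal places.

6.8666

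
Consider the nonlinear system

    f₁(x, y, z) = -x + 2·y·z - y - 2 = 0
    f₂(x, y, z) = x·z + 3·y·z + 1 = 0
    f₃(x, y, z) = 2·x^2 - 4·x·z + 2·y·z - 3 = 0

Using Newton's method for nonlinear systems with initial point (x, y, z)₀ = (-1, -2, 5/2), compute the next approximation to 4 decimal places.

(-0.8850, -1.4779, 0.7434)

At (-1, -2, 5/2): F = (-9.0000, -16.5000, -1.0000).
Jacobian J = [[-1, 2·z - 1, 2·y], [z, 3·z, x + 3·y], [4·x - 4·z, 2·z, -4·x + 2·y]].
At the point, J = [[-1.0000, 4.0000, -4.0000], [2.5000, 7.5000, -7.0000], [-14.0000, 5.0000, 0.0000]] (det J = -113.0000).
Solving J·Δ = −F gives Δ = (0.1150, 0.5221, -1.7566).
Then the next iterate is (x, y, z)₁ = (-0.8850, -1.4779, 0.7434).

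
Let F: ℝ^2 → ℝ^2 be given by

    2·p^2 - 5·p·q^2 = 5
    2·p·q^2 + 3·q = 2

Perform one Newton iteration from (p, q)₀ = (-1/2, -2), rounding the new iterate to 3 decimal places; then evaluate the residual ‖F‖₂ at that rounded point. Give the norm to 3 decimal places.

7.989

At (-1/2, -2): F = (5.500, -12.000).
Jacobian J = [[4·p - 5·q^2, -10·p·q], [2·q^2, 4·p·q + 3]].
At the point, J = [[-22.000, -10.000], [8.000, 7.000]] (det J = -74.000).
Solving J·Δ = −F gives Δ = (-1.101, 2.973).
Then the next iterate is (p, q)₁ = (-1.601, 0.973).
Re-evaluating at (-1.601, 0.973): F = (7.70497, -2.11243), so ‖F‖₂ = 7.989.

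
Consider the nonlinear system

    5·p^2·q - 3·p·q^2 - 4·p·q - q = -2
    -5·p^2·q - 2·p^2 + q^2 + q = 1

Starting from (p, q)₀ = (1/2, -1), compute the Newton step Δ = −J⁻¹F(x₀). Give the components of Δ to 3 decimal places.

At (1/2, -1): F = (2.250, -0.250).
Jacobian J = [[10·p·q - 3·q^2 - 4·q, 5·p^2 - 6·p·q - 4·p - 1], [-10·p·q - 4·p, -5·p^2 + 2·q + 1]].
At the point, J = [[-4.000, 1.250], [3.000, -2.250]] (det J = 5.250).
Solving J·Δ = −F gives Δ = (0.905, 1.095).

(0.905, 1.095)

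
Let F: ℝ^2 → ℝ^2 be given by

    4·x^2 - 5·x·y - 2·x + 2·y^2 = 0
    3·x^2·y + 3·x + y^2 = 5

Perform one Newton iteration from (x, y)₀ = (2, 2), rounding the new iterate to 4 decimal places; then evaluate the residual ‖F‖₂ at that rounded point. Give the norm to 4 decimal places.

7.5172

At (2, 2): F = (0.0000, 29.0000).
Jacobian J = [[8·x - 5·y - 2, -5·x + 4·y], [6·x·y + 3, 3·x^2 + 2·y]].
At the point, J = [[4.0000, -2.0000], [27.0000, 16.0000]] (det J = 118.0000).
Solving J·Δ = −F gives Δ = (-0.4915, -0.9831).
Then the next iterate is (x, y)₁ = (1.5085, 1.0169).
Re-evaluating at (1.5085, 1.0169): F = (0.483492, 7.501674), so ‖F‖₂ = 7.5172.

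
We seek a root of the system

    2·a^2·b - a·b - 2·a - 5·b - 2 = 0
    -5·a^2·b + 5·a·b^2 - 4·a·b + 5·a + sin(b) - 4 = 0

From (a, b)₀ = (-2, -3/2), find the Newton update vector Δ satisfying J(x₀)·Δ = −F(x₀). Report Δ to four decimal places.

(0.0077, 1.0823)

At (-2, -3/2): F = (-5.5000, -19.497495).
Jacobian J = [[4·a·b - b - 2, 2·a^2 - a - 5], [-10·a·b + 5·b^2 - 4·b + 5, -5·a^2 + 10·a·b - 4·a + cos(b)]].
At the point, J = [[11.5000, 5.0000], [-7.7500, 18.070737]] (det J = 246.563478).
Solving J·Δ = −F gives Δ = (0.0077, 1.0823).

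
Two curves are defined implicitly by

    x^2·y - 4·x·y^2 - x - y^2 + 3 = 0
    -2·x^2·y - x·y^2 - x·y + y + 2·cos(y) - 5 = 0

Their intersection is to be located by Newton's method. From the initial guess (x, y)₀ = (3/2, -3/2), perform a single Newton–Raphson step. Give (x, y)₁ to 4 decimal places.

At (3/2, -3/2): F = (-17.6250, -0.733526).
Jacobian J = [[2·x·y - 4·y^2 - 1, x^2 - 8·x·y - 2·y], [-4·x·y - y^2 - y, -2·x^2 - 2·x·y - x - 2·sin(y) + 1]].
At the point, J = [[-14.5000, 23.2500], [8.2500, 1.494990]] (det J = -213.489855).
Solving J·Δ = −F gives Δ = (-0.0435, 0.7309).
Then the next iterate is (x, y)₁ = (1.4565, -0.7691).

(1.4565, -0.7691)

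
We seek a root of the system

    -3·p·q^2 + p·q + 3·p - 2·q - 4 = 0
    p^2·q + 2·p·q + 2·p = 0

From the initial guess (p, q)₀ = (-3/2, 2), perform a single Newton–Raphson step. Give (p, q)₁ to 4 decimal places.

At (-3/2, 2): F = (2.5000, -4.5000).
Jacobian J = [[-3·q^2 + q + 3, -6·p·q + p - 2], [2·p·q + 2·q + 2, p^2 + 2·p]].
At the point, J = [[-7.0000, 14.5000], [0.0000, -0.7500]] (det J = 5.2500).
Solving J·Δ = −F gives Δ = (-12.0714, -6.0000).
Then the next iterate is (p, q)₁ = (-13.5714, -4.0000).

(-13.5714, -4.0000)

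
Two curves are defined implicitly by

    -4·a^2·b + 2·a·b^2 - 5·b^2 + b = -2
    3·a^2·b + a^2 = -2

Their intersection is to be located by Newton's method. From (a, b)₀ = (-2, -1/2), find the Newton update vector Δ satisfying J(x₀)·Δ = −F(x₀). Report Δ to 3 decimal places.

At (-2, -1/2): F = (7.250, 0.000).
Jacobian J = [[-8·a·b + 2·b^2, -4·a^2 + 4·a·b - 10·b + 1], [6·a·b + 2·a, 3·a^2]].
At the point, J = [[-7.500, -6.000], [2.000, 12.000]] (det J = -78.000).
Solving J·Δ = −F gives Δ = (1.115, -0.186).

(1.115, -0.186)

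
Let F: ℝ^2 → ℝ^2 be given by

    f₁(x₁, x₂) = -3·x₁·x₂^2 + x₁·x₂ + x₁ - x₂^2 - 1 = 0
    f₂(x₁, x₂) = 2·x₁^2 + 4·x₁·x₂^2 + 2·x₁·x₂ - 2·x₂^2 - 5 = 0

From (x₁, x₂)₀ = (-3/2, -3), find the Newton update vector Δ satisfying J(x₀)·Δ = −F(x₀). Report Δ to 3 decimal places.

At (-3/2, -3): F = (33.500, -63.500).
Jacobian J = [[-3·x₂^2 + x₂ + 1, -6·x₁·x₂ + x₁ - 2·x₂], [4·x₁ + 4·x₂^2 + 2·x₂, 8·x₁·x₂ + 2·x₁ - 4·x₂]].
At the point, J = [[-29.000, -22.500], [24.000, 45.000]] (det J = -765.000).
Solving J·Δ = −F gives Δ = (0.103, 1.356).

(0.103, 1.356)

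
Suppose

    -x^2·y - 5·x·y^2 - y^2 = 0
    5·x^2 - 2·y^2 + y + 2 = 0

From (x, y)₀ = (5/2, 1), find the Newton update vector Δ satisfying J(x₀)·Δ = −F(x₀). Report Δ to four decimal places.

At (5/2, 1): F = (-19.7500, 32.2500).
Jacobian J = [[-2·x·y - 5·y^2, -x^2 - 10·x·y - 2·y], [10·x, -4·y + 1]].
At the point, J = [[-10.0000, -33.2500], [25.0000, -3.0000]] (det J = 861.2500).
Solving J·Δ = −F gives Δ = (-1.3139, -0.1988).

(-1.3139, -0.1988)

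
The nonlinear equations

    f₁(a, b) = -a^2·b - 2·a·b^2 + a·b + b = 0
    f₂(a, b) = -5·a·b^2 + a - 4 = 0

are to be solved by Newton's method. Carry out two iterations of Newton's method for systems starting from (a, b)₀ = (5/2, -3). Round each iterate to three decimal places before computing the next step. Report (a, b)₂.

(1.659, -0.972)

At (5/2, -3): F = (-36.750, -114.000).
Jacobian J = [[-2·a·b - 2·b^2 + b, -a^2 - 4·a·b + a + 1], [-5·b^2 + 1, -10·a·b]].
At the point, J = [[-6.000, 27.250], [-44.000, 75.000]] (det J = 749.000).
Solving J·Δ = −F gives Δ = (-0.468, 1.246).
Then the next iterate is (a, b)₁ = (2.032, -1.754).
Round to (2.032, -1.754) and repeat: F = (-10.57878, -33.22540), J = [[-0.77878, 13.15949], [-14.38258, 35.64128]].
Δ = (-0.373, 0.782), so (a, b)₂ = (1.659, -0.972).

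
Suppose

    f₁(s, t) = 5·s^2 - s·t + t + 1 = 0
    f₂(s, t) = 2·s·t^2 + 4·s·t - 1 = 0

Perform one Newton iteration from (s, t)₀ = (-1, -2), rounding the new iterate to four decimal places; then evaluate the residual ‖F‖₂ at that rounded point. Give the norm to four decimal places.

At (-1, -2): F = (2.0000, -1.0000).
Jacobian J = [[10·s - t, -s + 1], [2·t^2 + 4·t, 4·s·t + 4·s]].
At the point, J = [[-8.0000, 2.0000], [0.0000, 4.0000]] (det J = -32.0000).
Solving J·Δ = −F gives Δ = (0.3125, 0.2500).
Then the next iterate is (s, t)₁ = (-0.6875, -1.7500).
Re-evaluating at (-0.6875, -1.7500): F = (0.410156, -0.398438), so ‖F‖₂ = 0.5718.

0.5718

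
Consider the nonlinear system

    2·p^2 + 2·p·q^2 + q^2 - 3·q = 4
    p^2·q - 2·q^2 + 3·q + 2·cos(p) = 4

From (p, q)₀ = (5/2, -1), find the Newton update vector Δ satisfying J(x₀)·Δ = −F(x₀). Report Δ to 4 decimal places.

(0.3166, 1.4199)

At (5/2, -1): F = (17.5000, -16.852287).
Jacobian J = [[4·p + 2·q^2, 4·p·q + 2·q - 3], [2·p·q - 2·sin(p), p^2 - 4·q + 3]].
At the point, J = [[12.0000, -15.0000], [-6.196944, 13.2500]] (det J = 66.045836).
Solving J·Δ = −F gives Δ = (0.3166, 1.4199).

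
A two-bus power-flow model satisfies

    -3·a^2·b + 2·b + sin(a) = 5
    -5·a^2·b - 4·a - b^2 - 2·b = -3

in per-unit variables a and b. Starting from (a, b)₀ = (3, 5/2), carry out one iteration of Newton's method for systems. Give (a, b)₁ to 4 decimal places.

(2.5584, 0.6180)

At (3, 5/2): F = (-67.358880, -132.7500).
Jacobian J = [[-6·a·b + cos(a), -3·a^2 + 2], [-10·a·b - 4, -5·a^2 - 2·b - 2]].
At the point, J = [[-45.989992, -25.0000], [-79.0000, -52.0000]] (det J = 416.479610).
Solving J·Δ = −F gives Δ = (-0.4416, -1.8820).
Then the next iterate is (a, b)₁ = (2.5584, 0.6180).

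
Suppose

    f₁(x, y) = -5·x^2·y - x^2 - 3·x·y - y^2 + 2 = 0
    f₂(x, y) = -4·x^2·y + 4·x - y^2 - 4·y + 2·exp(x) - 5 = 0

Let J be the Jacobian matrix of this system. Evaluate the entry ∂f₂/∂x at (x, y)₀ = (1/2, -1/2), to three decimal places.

9.297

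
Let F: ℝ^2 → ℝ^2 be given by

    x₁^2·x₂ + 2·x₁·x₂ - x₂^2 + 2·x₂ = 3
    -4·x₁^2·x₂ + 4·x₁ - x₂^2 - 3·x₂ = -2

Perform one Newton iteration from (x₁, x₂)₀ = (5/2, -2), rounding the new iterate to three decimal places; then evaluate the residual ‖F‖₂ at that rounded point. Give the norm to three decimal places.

At (5/2, -2): F = (-33.500, 64.000).
Jacobian J = [[2·x₁·x₂ + 2·x₂, x₁^2 + 2·x₁ - 2·x₂ + 2], [-8·x₁·x₂ + 4, -4·x₁^2 - 2·x₂ - 3]].
At the point, J = [[-14.000, 17.250], [44.000, -24.000]] (det J = -423.000).
Solving J·Δ = −F gives Δ = (-0.709, 1.366).
Then the next iterate is (x₁, x₂)₁ = (1.791, -0.634).
Re-evaluating at (1.791, -0.634): F = (-8.97461, 18.79872), so ‖F‖₂ = 20.831.

20.831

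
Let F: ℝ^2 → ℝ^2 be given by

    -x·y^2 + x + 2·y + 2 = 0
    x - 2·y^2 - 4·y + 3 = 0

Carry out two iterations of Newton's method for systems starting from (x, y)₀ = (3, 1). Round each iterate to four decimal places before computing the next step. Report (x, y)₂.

(7.9231, 1.5769)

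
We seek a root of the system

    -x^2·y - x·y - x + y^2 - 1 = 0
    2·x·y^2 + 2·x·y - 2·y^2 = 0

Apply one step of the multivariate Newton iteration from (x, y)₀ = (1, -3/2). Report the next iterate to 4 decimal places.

(1.5862, -0.4397)

At (1, -3/2): F = (3.2500, -3.0000).
Jacobian J = [[-2·x·y - y - 1, -x^2 - x + 2·y], [2·y^2 + 2·y, 4·x·y + 2·x - 4·y]].
At the point, J = [[3.5000, -5.0000], [1.5000, 2.0000]] (det J = 14.5000).
Solving J·Δ = −F gives Δ = (0.5862, 1.0603).
Then the next iterate is (x, y)₁ = (1.5862, -0.4397).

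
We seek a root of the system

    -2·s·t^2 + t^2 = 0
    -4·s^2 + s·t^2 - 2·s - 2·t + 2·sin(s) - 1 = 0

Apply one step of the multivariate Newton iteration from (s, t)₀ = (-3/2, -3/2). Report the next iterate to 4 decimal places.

(-0.8456, -0.9954)

At (-3/2, -3/2): F = (9.0000, -9.369990).
Jacobian J = [[-2·t^2, -4·s·t + 2·t], [-8·s + t^2 + 2·cos(s) - 2, 2·s·t - 2]].
At the point, J = [[-4.5000, -12.0000], [12.391474, 2.5000]] (det J = 137.447693).
Solving J·Δ = −F gives Δ = (0.6544, 0.5046).
Then the next iterate is (s, t)₁ = (-0.8456, -0.9954).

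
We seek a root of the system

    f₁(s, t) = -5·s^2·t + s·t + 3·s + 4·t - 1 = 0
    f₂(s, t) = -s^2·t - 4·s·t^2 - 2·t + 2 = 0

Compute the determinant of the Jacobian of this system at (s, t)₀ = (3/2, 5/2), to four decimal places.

909.1250

J = [[-10·s·t + t + 3, -5·s^2 + s + 4], [-2·s·t - 4·t^2, -s^2 - 8·s·t - 2]].
At the point, J = [[-32.0000, -5.7500], [-32.5000, -34.2500]].
det J = 909.1250.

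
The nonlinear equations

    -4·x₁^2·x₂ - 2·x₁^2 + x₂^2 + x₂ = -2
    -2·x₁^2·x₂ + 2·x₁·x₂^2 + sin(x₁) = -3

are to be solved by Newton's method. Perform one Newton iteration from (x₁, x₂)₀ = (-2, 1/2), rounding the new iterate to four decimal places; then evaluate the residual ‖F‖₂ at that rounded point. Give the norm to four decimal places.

2.4603

At (-2, 1/2): F = (-13.2500, -2.909297).
Jacobian J = [[-8·x₁·x₂ - 4·x₁, -4·x₁^2 + 2·x₂ + 1], [-4·x₁·x₂ + 2·x₂^2 + cos(x₁), -2·x₁^2 + 4·x₁·x₂]].
At the point, J = [[16.0000, -14.0000], [4.083853, -12.0000]] (det J = -134.826056).
Solving J·Δ = −F gives Δ = (0.8772, 0.0561).
Then the next iterate is (x₁, x₂)₁ = (-1.1228, 0.5561).
Re-evaluating at (-1.1228, 0.5561): F = (-2.460269, 0.002110), so ‖F‖₂ = 2.4603.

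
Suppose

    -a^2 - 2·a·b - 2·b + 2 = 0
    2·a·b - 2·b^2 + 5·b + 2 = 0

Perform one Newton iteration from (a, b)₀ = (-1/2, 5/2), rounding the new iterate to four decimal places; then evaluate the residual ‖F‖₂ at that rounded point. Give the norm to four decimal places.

At (-1/2, 5/2): F = (-0.7500, -0.5000).
Jacobian J = [[-2·a - 2·b, -2·a - 2], [2·b, 2·a - 4·b + 5]].
At the point, J = [[-4.0000, -1.0000], [5.0000, -6.0000]] (det J = 29.0000).
Solving J·Δ = −F gives Δ = (-0.1379, -0.1983).
Then the next iterate is (a, b)₁ = (-0.6379, 2.3017).
Re-evaluating at (-0.6379, 2.3017): F = (-0.073808, -0.023655), so ‖F‖₂ = 0.0775.

0.0775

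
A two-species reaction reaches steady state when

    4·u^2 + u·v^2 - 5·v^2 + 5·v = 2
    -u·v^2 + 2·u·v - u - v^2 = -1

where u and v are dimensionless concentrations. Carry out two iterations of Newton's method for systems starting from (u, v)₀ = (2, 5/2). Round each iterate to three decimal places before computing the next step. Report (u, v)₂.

(0.870, 1.286)

At (2, 5/2): F = (7.750, -9.750).
Jacobian J = [[8·u + v^2, 2·u·v - 10·v + 5], [-v^2 + 2·v - 1, -2·u·v + 2·u - 2·v]].
At the point, J = [[22.250, -10.000], [-2.250, -11.000]] (det J = -267.250).
Solving J·Δ = −F gives Δ = (-0.684, -0.746).
Then the next iterate is (u, v)₁ = (1.316, 1.754).
Round to (1.316, 1.754) and repeat: F = (2.36354, -2.82468), J = [[13.60452, -7.92347], [-0.56852, -5.49253]].
Δ = (-0.446, -0.468), so (u, v)₂ = (0.870, 1.286).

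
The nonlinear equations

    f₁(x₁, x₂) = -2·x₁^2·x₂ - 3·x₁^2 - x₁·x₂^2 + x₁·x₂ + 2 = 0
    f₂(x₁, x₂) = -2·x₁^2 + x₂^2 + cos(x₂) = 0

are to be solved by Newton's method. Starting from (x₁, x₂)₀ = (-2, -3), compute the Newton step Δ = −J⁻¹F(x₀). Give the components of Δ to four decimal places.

(0.7025, 0.9609)

At (-2, -3): F = (38.0000, 0.010008).
Jacobian J = [[-4·x₁·x₂ - 6·x₁ - x₂^2 + x₂, -2·x₁^2 - 2·x₁·x₂ + x₁], [-4·x₁, 2·x₂ - sin(x₂)]].
At the point, J = [[-24.0000, -22.0000], [8.0000, -5.858880]] (det J = 316.613120).
Solving J·Δ = −F gives Δ = (0.7025, 0.9609).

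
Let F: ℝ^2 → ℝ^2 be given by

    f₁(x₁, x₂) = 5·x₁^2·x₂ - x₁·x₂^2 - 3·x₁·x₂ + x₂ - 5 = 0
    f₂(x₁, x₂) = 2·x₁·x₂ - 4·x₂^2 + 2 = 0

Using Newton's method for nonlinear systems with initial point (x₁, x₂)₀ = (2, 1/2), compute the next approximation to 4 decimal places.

(-1.0000, 2.2500)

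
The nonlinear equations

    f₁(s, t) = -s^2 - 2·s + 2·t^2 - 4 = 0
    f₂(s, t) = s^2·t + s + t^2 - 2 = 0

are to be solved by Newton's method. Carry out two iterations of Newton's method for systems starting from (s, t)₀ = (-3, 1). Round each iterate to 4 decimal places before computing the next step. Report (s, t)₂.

(-1.2992, 1.1906)

At (-3, 1): F = (-5.0000, 5.0000).
Jacobian J = [[-2·s - 2, 4·t], [2·s·t + 1, s^2 + 2·t]].
At the point, J = [[4.0000, 4.0000], [-5.0000, 11.0000]] (det J = 64.0000).
Solving J·Δ = −F gives Δ = (1.1719, 0.0781).
Then the next iterate is (s, t)₁ = (-1.8281, 1.0781).
Round to (-1.8281, 1.0781) and repeat: F = (-1.361150, 0.937155), J = [[1.6562, 4.3124], [-2.941749, 5.498150]].
Δ = (0.5289, 0.1125), so (s, t)₂ = (-1.2992, 1.1906).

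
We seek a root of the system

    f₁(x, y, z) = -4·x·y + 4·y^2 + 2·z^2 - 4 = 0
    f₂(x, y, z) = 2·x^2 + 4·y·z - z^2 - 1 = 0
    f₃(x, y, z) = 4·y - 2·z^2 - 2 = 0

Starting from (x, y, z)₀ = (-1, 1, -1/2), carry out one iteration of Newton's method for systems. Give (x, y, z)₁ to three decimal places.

(-1.071, 0.607, -0.464)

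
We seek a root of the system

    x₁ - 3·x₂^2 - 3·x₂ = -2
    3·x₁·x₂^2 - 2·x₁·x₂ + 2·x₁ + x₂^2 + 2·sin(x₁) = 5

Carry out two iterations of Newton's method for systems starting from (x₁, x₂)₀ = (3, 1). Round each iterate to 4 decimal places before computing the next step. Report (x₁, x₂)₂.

At (3, 1): F = (-1.0000, 5.282240).
Jacobian J = [[1, -6·x₂ - 3], [3·x₂^2 - 2·x₂ + 2·cos(x₁) + 2, 6·x₁·x₂ - 2·x₁ + 2·x₂]].
At the point, J = [[1.0000, -9.0000], [1.020015, 14.0000]] (det J = 23.180135).
Solving J·Δ = −F gives Δ = (-1.4469, -0.2719).
Then the next iterate is (x₁, x₂)₁ = (1.5531, 0.7281).
Round to (1.5531, 0.7281) and repeat: F = (-0.221589, 0.844425), J = [[1.0000, -7.3686], [2.169580, 5.134873]].
Δ = (-0.2407, -0.0627), so (x₁, x₂)₂ = (1.3124, 0.6654).

(1.3124, 0.6654)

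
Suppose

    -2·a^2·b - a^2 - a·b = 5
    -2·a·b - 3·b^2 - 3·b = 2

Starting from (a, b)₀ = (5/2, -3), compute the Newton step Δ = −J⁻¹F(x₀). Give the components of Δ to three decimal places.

(-0.709, 0.926)

At (5/2, -3): F = (33.750, -5.000).
Jacobian J = [[-4·a·b - 2·a - b, -2·a^2 - a], [-2·b, -2·a - 6·b - 3]].
At the point, J = [[28.000, -15.000], [6.000, 10.000]] (det J = 370.000).
Solving J·Δ = −F gives Δ = (-0.709, 0.926).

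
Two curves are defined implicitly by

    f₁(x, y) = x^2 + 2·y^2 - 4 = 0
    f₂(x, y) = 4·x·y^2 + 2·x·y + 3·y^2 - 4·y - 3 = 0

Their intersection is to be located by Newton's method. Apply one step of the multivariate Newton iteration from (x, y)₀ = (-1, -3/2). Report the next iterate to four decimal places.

(-1.4286, -1.1071)

At (-1, -3/2): F = (1.5000, 3.7500).
Jacobian J = [[2·x, 4·y], [4·y^2 + 2·y, 8·x·y + 2·x + 6·y - 4]].
At the point, J = [[-2.0000, -6.0000], [6.0000, -3.0000]] (det J = 42.0000).
Solving J·Δ = −F gives Δ = (-0.4286, 0.3929).
Then the next iterate is (x, y)₁ = (-1.4286, -1.1071).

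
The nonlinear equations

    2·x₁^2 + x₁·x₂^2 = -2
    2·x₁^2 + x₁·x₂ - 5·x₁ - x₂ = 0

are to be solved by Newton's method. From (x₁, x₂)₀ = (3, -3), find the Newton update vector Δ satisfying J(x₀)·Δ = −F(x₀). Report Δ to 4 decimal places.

(-0.3509, 2.2018)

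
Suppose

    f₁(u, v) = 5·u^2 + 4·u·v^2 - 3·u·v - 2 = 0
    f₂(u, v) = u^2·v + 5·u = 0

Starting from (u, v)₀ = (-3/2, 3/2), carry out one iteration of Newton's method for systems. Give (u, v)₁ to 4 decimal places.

(-4.4667, 3.9926)

At (-3/2, 3/2): F = (2.5000, -4.1250).
Jacobian J = [[10·u + 4·v^2 - 3·v, 8·u·v - 3·u], [2·u·v + 5, u^2]].
At the point, J = [[-10.5000, -13.5000], [0.5000, 2.2500]] (det J = -16.8750).
Solving J·Δ = −F gives Δ = (-2.9667, 2.4926).
Then the next iterate is (u, v)₁ = (-4.4667, 3.9926).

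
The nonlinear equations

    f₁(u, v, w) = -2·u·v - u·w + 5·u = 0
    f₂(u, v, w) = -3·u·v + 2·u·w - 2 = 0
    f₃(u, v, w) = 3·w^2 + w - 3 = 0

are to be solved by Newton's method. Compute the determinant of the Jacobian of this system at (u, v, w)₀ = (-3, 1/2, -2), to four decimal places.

-957.0000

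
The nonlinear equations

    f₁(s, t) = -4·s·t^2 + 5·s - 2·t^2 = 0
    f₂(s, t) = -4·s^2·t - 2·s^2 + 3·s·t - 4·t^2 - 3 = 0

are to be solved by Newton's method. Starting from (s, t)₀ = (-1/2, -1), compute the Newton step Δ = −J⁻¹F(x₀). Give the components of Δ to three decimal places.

At (-1/2, -1): F = (-2.500, -5.000).
Jacobian J = [[-4·t^2 + 5, -8·s·t - 4·t], [-8·s·t - 4·s + 3·t, -4·s^2 + 3·s - 8·t]].
At the point, J = [[1.000, 0.000], [-5.000, 5.500]] (det J = 5.500).
Solving J·Δ = −F gives Δ = (2.500, 3.182).

(2.500, 3.182)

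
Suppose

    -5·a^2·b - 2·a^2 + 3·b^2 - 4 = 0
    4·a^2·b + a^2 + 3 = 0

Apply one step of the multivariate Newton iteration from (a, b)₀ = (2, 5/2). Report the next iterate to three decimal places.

(1.355, 1.338)

At (2, 5/2): F = (-43.250, 47.000).
Jacobian J = [[-10·a·b - 4·a, -5·a^2 + 6·b], [8·a·b + 2·a, 4·a^2]].
At the point, J = [[-58.000, -5.000], [44.000, 16.000]] (det J = -708.000).
Solving J·Δ = −F gives Δ = (-0.645, -1.162).
Then the next iterate is (a, b)₁ = (1.355, 1.338).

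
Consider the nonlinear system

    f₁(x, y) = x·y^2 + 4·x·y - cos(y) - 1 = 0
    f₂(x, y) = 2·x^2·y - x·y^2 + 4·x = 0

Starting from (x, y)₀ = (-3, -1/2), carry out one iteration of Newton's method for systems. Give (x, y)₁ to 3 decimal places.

(-0.864, -0.539)

At (-3, -1/2): F = (3.37242, -20.250).
Jacobian J = [[y^2 + 4·y, 2·x·y + 4·x + sin(y)], [4·x·y - y^2 + 4, 2·x^2 - 2·x·y]].
At the point, J = [[-1.750, -9.47943], [9.750, 15.000]] (det J = 66.17440).
Solving J·Δ = −F gives Δ = (2.136, -0.039).
Then the next iterate is (x, y)₁ = (-0.864, -0.539).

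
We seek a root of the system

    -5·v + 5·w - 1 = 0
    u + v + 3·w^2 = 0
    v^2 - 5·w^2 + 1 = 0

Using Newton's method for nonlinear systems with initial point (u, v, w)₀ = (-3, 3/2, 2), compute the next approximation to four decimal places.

(-1.6794, 0.8676, 1.0676)

At (-3, 3/2, 2): F = (1.5000, 10.5000, -16.7500).
Jacobian J = [[0, -5, 5], [1, 1, 6·w], [0, 2·v, -10·w]].
At the point, J = [[0.0000, -5.0000, 5.0000], [1.0000, 1.0000, 12.0000], [0.0000, 3.0000, -20.0000]] (det J = -85.0000).
Solving J·Δ = −F gives Δ = (1.3206, -0.6324, -0.9324).
Then the next iterate is (u, v, w)₁ = (-1.6794, 0.8676, 1.0676).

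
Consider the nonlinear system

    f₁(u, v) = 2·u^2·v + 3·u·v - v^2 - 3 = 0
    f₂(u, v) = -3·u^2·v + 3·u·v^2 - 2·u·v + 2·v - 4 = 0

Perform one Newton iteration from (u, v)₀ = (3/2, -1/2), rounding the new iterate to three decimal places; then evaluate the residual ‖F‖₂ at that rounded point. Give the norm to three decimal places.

2677.763

At (3/2, -1/2): F = (-7.750, 1.000).
Jacobian J = [[4·u·v + 3·v, 2·u^2 + 3·u - 2·v], [-6·u·v + 3·v^2 - 2·v, -3·u^2 + 6·u·v - 2·u + 2]].
At the point, J = [[-4.500, 10.000], [6.250, -12.250]] (det J = -7.375).
Solving J·Δ = −F gives Δ = (11.517, 5.958).
Then the next iterate is (u, v)₁ = (13.017, 5.458).
Re-evaluating at (13.017, 5.458): F = (2029.98262, -1746.30554), so ‖F‖₂ = 2677.763.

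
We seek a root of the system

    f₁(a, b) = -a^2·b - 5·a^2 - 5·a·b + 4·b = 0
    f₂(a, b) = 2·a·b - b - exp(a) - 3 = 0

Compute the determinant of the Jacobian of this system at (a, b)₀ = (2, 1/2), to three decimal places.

J = [[-2·a·b - 10·a - 5·b, -a^2 - 5·a + 4], [2·b - exp(a), 2·a - 1]].
At the point, J = [[-24.500, -10.000], [-6.38906, 3.000]].
det J = -137.391.

-137.391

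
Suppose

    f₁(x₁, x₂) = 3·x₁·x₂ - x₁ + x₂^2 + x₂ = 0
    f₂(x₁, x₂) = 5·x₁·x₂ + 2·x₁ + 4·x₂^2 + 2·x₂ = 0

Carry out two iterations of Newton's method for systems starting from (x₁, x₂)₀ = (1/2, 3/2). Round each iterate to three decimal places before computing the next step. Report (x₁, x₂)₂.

(-0.044, 0.225)

At (1/2, 3/2): F = (5.500, 16.750).
Jacobian J = [[3·x₂ - 1, 3·x₁ + 2·x₂ + 1], [5·x₂ + 2, 5·x₁ + 8·x₂ + 2]].
At the point, J = [[3.500, 5.500], [9.500, 16.500]] (det J = 5.500).
Solving J·Δ = −F gives Δ = (0.250, -1.159).
Then the next iterate is (x₁, x₂)₁ = (0.750, 0.341).
Round to (0.750, 0.341) and repeat: F = (0.47453, 3.92587), J = [[0.023, 3.932], [3.705, 8.478]].
Δ = (-0.794, -0.116), so (x₁, x₂)₂ = (-0.044, 0.225).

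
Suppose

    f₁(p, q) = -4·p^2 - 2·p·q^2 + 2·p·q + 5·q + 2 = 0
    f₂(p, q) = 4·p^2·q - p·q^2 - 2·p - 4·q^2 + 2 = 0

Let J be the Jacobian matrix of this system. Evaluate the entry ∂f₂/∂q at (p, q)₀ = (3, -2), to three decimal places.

64.000

∂f₂/∂q = 4·p^2 - 2·p·q - 8·q.
At (3, -2) this is 64.000.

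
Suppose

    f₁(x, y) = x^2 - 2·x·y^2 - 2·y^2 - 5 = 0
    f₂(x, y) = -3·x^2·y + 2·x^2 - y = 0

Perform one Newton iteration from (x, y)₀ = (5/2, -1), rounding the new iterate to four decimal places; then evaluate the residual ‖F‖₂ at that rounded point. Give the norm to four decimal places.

9.9818

At (5/2, -1): F = (-5.7500, 32.2500).
Jacobian J = [[2·x - 2·y^2, -4·x·y - 4·y], [-6·x·y + 4·x, -3·x^2 - 1]].
At the point, J = [[3.0000, 14.0000], [25.0000, -19.7500]] (det J = -409.2500).
Solving J·Δ = −F gives Δ = (-0.8257, 0.5877).
Then the next iterate is (x, y)₁ = (1.6743, -0.4123).
Re-evaluating at (1.6743, -0.4123): F = (-3.105935, 9.486239), so ‖F‖₂ = 9.9818.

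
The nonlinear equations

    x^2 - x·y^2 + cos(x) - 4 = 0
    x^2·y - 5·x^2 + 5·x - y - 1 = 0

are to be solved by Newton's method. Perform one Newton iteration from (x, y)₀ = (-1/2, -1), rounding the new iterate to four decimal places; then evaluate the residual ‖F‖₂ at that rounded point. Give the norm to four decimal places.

At (-1/2, -1): F = (-2.372417, -4.0000).
Jacobian J = [[2·x - y^2 - sin(x), -2·x·y], [2·x·y - 10·x + 5, x^2 - 1]].
At the point, J = [[-1.520574, -1.0000], [11.0000, -0.7500]] (det J = 12.140431).
Solving J·Δ = −F gives Δ = (0.1829, -2.6506).
Then the next iterate is (x, y)₁ = (-0.3171, -3.6506).
Re-evaluating at (-0.3171, -3.6506): F = (1.276650, 0.195261), so ‖F‖₂ = 1.2915.

1.2915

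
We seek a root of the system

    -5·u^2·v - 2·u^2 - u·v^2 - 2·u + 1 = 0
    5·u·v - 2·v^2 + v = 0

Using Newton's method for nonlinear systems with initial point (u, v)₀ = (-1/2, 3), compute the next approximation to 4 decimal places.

(-0.4161, 1.4266)

At (-1/2, 3): F = (2.2500, -22.5000).
Jacobian J = [[-10·u·v - 4·u - v^2 - 2, -5·u^2 - 2·u·v], [5·v, 5·u - 4·v + 1]].
At the point, J = [[6.0000, 1.7500], [15.0000, -13.5000]] (det J = -107.2500).
Solving J·Δ = −F gives Δ = (0.0839, -1.5734).
Then the next iterate is (u, v)₁ = (-0.4161, 1.4266).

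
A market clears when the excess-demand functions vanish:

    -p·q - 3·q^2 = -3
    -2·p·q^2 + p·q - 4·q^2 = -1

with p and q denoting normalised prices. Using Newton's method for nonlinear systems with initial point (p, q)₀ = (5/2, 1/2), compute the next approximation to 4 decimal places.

At (5/2, 1/2): F = (1.0000, 0.0000).
Jacobian J = [[-q, -p - 6·q], [-2·q^2 + q, -4·p·q + p - 8·q]].
At the point, J = [[-0.5000, -5.5000], [0.0000, -6.5000]] (det J = 3.2500).
Solving J·Δ = −F gives Δ = (2.0000, 0.0000).
Then the next iterate is (p, q)₁ = (4.5000, 0.5000).

(4.5000, 0.5000)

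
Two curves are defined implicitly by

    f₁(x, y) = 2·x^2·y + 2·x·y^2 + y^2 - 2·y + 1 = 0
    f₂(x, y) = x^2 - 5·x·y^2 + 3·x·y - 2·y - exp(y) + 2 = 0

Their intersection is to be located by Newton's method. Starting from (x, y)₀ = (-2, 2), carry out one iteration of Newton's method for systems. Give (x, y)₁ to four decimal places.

At (-2, 2): F = (1.0000, 22.610944).
Jacobian J = [[4·x·y + 2·y^2, 2·x^2 + 4·x·y + 2·y - 2], [2·x - 5·y^2 + 3·y, -10·x·y + 3·x - exp(y) - 2]].
At the point, J = [[-8.0000, -6.0000], [-18.0000, 24.610944]] (det J = -304.887551).
Solving J·Δ = −F gives Δ = (0.5257, -0.5343).
Then the next iterate is (x, y)₁ = (-1.4743, 1.4657).

(-1.4743, 1.4657)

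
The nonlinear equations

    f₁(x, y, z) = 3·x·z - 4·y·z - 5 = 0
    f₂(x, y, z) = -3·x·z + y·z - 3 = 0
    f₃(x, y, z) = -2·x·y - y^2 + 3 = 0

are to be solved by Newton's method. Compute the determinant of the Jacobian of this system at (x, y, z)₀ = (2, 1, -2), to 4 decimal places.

J = [[3·z, -4·z, 3·x - 4·y], [-3·z, z, -3·x + y], [-2·y, -2·x - 2·y, 0]].
At the point, J = [[-6.0000, 8.0000, 2.0000], [6.0000, -2.0000, -5.0000], [-2.0000, -6.0000, 0.0000]].
det J = 180.0000.

180.0000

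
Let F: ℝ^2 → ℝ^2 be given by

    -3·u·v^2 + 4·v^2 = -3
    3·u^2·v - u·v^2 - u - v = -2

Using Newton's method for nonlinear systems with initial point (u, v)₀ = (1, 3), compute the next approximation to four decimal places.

At (1, 3): F = (12.0000, -2.0000).
Jacobian J = [[-3·v^2, -6·u·v + 8·v], [6·u·v - v^2 - 1, 3·u^2 - 2·u·v - 1]].
At the point, J = [[-27.0000, 6.0000], [8.0000, -4.0000]] (det J = 60.0000).
Solving J·Δ = −F gives Δ = (0.6000, 0.7000).
Then the next iterate is (u, v)₁ = (1.6000, 3.7000).

(1.6000, 3.7000)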